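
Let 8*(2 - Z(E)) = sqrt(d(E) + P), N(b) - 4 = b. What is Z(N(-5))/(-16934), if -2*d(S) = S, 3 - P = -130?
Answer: -1/8467 + sqrt(534)/270944 ≈ -3.2817e-5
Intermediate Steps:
P = 133 (P = 3 - 1*(-130) = 3 + 130 = 133)
d(S) = -S/2
N(b) = 4 + b
Z(E) = 2 - sqrt(133 - E/2)/8 (Z(E) = 2 - sqrt(-E/2 + 133)/8 = 2 - sqrt(133 - E/2)/8)
Z(N(-5))/(-16934) = (2 - sqrt(532 - 2*(4 - 5))/16)/(-16934) = (2 - sqrt(532 - 2*(-1))/16)*(-1/16934) = (2 - sqrt(532 + 2)/16)*(-1/16934) = (2 - sqrt(534)/16)*(-1/16934) = -1/8467 + sqrt(534)/270944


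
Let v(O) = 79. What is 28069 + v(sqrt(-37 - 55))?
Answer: 28148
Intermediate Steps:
28069 + v(sqrt(-37 - 55)) = 28069 + 79 = 28148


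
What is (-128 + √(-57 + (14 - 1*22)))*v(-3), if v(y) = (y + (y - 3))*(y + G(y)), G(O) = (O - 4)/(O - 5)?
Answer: -2448 + 153*I*√65/8 ≈ -2448.0 + 154.19*I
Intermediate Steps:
G(O) = (-4 + O)/(-5 + O)
v(y) = (-3 + 2*y)*(y + (-4 + y)/(-5 + y)) (v(y) = (y + (y - 3))*(y + (-4 + y)/(-5 + y)) = (y + (-3 + y))*(y + (-4 + y)/(-5 + y)) = (-3 + 2*y)*(y + (-4 + y)/(-5 + y)))
(-128 + √(-57 + (14 - 1*22)))*v(-3) = (-128 + √(-57 + (14 - 1*22)))*((12 - 11*(-3)² + 2*(-3)³ + 4*(-3))/(-5 - 3)) = (-128 + √(-57 + (14 - 22)))*((12 - 11*9 + 2*(-27) - 12)/(-8)) = (-128 + √(-57 - 8))*(-(12 - 99 - 54 - 12)/8) = (-128 + √(-65))*(-⅛*(-153)) = (-128 + I*√65)*(153/8) = -2448 + 153*I*√65/8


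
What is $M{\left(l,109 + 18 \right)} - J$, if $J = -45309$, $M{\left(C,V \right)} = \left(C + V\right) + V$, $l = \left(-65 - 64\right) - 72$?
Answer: $45362$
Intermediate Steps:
$l = -201$ ($l = -129 - 72 = -201$)
$M{\left(C,V \right)} = C + 2 V$
$M{\left(l,109 + 18 \right)} - J = \left(-201 + 2 \left(109 + 18\right)\right) - -45309 = \left(-201 + 2 \cdot 127\right) + 45309 = \left(-201 + 254\right) + 45309 = 53 + 45309 = 45362$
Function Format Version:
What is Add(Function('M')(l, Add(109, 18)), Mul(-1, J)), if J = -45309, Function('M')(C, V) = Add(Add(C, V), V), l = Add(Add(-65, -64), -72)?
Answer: 45362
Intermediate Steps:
l = -201 (l = Add(-129, -72) = -201)
Function('M')(C, V) = Add(C, Mul(2, V))
Add(Function('M')(l, Add(109, 18)), Mul(-1, J)) = Add(Add(-201, Mul(2, Add(109, 18))), Mul(-1, -45309)) = Add(Add(-201, Mul(2, 127)), 45309) = Add(Add(-201, 254), 45309) = Add(53, 45309) = 45362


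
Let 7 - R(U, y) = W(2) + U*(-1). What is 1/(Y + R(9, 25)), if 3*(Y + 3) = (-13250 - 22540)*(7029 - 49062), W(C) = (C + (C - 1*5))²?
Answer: 1/501453702 ≈ 1.9942e-9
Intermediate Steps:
W(C) = (-5 + 2*C)² (W(C) = (C + (C - 5))² = (C + (-5 + C))² = (-5 + 2*C)²)
R(U, y) = 6 + U (R(U, y) = 7 - ((-5 + 2*2)² + U*(-1)) = 7 - ((-5 + 4)² - U) = 7 - ((-1)² - U) = 7 - (1 - U) = 7 + (-1 + U) = 6 + U)
Y = 501453687 (Y = -3 + ((-13250 - 22540)*(7029 - 49062))/3 = -3 + (-35790*(-42033))/3 = -3 + (⅓)*1504361070 = -3 + 501453690 = 501453687)
1/(Y + R(9, 25)) = 1/(501453687 + (6 + 9)) = 1/(501453687 + 15) = 1/501453702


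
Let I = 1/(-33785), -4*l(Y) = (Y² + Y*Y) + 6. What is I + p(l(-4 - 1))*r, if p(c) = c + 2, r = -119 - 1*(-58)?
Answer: 24730619/33785 ≈ 732.00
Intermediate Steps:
l(Y) = -3/2 - Y²/2 (l(Y) = -((Y² + Y*Y) + 6)/4 = -((Y² + Y²) + 6)/4 = -(2*Y² + 6)/4 = -(6 + 2*Y²)/4 = -3/2 - Y²/2)
r = -61 (r = -119 + 58 = -61)
p(c) = 2 + c
I = -1/33785 ≈ -2.9599e-5
I + p(l(-4 - 1))*r = -1/33785 + (2 + (-3/2 - (-4 - 1)²/2))*(-61) = -1/33785 + (2 + (-3/2 - ½*(-5)²))*(-61) = -1/33785 + (2 + (-3/2 - ½*25))*(-61) = -1/33785 + (2 + (-3/2 - 25/2))*(-61) = -1/33785 + (2 - 14)*(-61) = -1/33785 - 12*(-61) = -1/33785 + 732 = 24730619/33785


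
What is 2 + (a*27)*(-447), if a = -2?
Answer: 24140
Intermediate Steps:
2 + (a*27)*(-447) = 2 - 2*27*(-447) = 2 - 54*(-447) = 2 + 24138 = 24140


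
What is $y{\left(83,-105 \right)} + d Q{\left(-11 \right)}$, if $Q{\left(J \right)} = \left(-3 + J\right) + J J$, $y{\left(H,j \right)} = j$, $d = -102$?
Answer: $-11019$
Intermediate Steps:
$Q{\left(J \right)} = -3 + J + J^{2}$ ($Q{\left(J \right)} = \left(-3 + J\right) + J^{2} = -3 + J + J^{2}$)
$y{\left(83,-105 \right)} + d Q{\left(-11 \right)} = -105 - 102 \left(-3 - 11 + \left(-11\right)^{2}\right) = -105 - 102 \left(-3 - 11 + 121\right) = -105 - 10914 = -11019$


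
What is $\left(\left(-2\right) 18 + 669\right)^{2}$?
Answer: $400689$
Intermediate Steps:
$\left(\left(-2\right) 18 + 669\right)^{2} = \left(-36 + 669\right)^{2} = 633^{2} = 400689$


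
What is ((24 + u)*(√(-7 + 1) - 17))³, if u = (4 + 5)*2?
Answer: -341323416 + 63789768*I*√6 ≈ -3.4132e+8 + 1.5625e+8*I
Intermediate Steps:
u = 18 (u = 9*2 = 18)
((24 + u)*(√(-7 + 1) - 17))³ = ((24 + 18)*(√(-7 + 1) - 17))³ = (42*(√(-6) - 17))³ = (42*(I*√6 - 17))³ = (42*(-17 + I*√6))³ = (-714 + 42*I*√6)³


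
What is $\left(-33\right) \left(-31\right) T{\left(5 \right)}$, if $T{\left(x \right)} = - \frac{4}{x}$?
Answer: $- \frac{4092}{5} \approx -818.4$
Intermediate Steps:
$\left(-33\right) \left(-31\right) T{\left(5 \right)} = \left(-33\right) \left(-31\right) \left(- \frac{4}{5}\right) = 1023 \left(\left(-4\right) \frac{1}{5}\right) = 1023 \left(- \frac{4}{5}\right) = - \frac{4092}{5}$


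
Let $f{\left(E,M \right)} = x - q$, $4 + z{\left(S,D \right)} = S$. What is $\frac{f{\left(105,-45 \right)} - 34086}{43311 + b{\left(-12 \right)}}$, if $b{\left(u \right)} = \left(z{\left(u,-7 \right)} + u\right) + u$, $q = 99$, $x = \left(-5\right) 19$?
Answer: $- \frac{34280}{43271} \approx -0.79222$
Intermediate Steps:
$x = -95$
$z{\left(S,D \right)} = -4 + S$
$f{\left(E,M \right)} = -194$ ($f{\left(E,M \right)} = -95 - 99 = -194$)
$b{\left(u \right)} = -4 + 3 u$ ($b{\left(u \right)} = \left(\left(-4 + u\right) + u\right) + u = \left(-4 + 2 u\right) + u = -4 + 3 u$)
$\frac{f{\left(105,-45 \right)} - 34086}{43311 + b{\left(-12 \right)}} = \frac{-194 - 34086}{43311 + \left(-4 + 3 \left(-12\right)\right)} = - \frac{34280}{43311 - 40} = - \frac{34280}{43271}$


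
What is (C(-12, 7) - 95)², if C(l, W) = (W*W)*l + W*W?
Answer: 401956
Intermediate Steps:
C(l, W) = W² + l*W² (C(l, W) = W²*l + W² = l*W² + W² = W² + l*W²)
(C(-12, 7) - 95)² = (7²*(1 - 12) - 95)² = (49*(-11) - 95)² = (-539 - 95)² = (-634)² = 401956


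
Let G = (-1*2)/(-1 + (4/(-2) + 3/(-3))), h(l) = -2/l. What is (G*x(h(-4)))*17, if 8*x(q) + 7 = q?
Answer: -221/32 ≈ -6.9063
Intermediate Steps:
x(q) = -7/8 + q/8
G = 1/2 (G = -2/(-1 + (4*(-1/2) + 3*(-1/3))) = -2/(-1 + (-2 - 1)) = -2/(-1 - 3) = -2/(-4) = -2*(-1/4) = 1/2 ≈ 0.50000)
(G*x(h(-4)))*17 = ((-7/8 + (-2/(-4))/8)/2)*17 = ((-7/8 + (-2*(-1/4))/8)/2)*17 = ((-7/8 + (1/8)*(1/2))/2)*17 = ((-7/8 + 1/16)/2)*17 = ((1/2)*(-13/16))*17 = -13/32*17 = -221/32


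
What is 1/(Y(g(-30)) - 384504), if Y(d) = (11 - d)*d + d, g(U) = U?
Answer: -1/385764 ≈ -2.5923e-6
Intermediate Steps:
Y(d) = d + d*(11 - d) (Y(d) = d*(11 - d) + d = d + d*(11 - d))
1/(Y(g(-30)) - 384504) = 1/(-30*(12 - 1*(-30)) - 384504) = 1/(-30*(12 + 30) - 384504) = 1/(-30*42 - 384504) = 1/(-1260 - 384504) = 1/(-385764) = -1/385764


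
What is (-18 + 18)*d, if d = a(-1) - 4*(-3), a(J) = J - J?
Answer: 0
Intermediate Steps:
a(J) = 0
d = 12 (d = 0 - 4*(-3) = 0 + 12 = 12)
(-18 + 18)*d = (-18 + 18)*12 = 0*12 = 0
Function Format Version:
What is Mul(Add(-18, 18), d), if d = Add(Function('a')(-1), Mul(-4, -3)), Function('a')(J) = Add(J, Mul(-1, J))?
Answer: 0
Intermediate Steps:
Function('a')(J) = 0
d = 12 (d = Add(0, Mul(-4, -3)) = Add(0, 12) = 12)
Mul(Add(-18, 18), d) = Mul(Add(-18, 18), 12) = Mul(0, 12) = 0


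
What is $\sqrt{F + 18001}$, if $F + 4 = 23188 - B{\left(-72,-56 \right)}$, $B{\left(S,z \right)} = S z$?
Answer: $\sqrt{37153} \approx 192.75$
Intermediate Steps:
$F = 19152$ ($F = -4 + \left(23188 - \left(-72\right) \left(-56\right)\right) = -4 + \left(23188 - 4032\right) = -4 + 19156 = 19152$)
$\sqrt{F + 18001} = \sqrt{19152 + 18001} = \sqrt{37153}$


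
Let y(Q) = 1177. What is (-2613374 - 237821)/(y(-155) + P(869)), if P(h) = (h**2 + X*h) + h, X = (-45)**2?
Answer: -2851195/2516932 ≈ -1.1328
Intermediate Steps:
X = 2025
P(h) = h**2 + 2026*h (P(h) = (h**2 + 2025*h) + h = h**2 + 2026*h)
(-2613374 - 237821)/(y(-155) + P(869)) = (-2613374 - 237821)/(1177 + 869*(2026 + 869)) = -2851195/(1177 + 869*2895) = -2851195/(1177 + 2515755) = -2851195/2516932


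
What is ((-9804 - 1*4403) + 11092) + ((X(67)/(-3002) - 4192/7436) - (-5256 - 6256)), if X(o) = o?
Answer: 46858018397/5580718 ≈ 8396.4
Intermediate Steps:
((-9804 - 1*4403) + 11092) + ((X(67)/(-3002) - 4192/7436) - (-5256 - 6256)) = ((-9804 - 1*4403) + 11092) + ((67/(-3002) - 4192/7436) - (-5256 - 6256)) = ((-9804 - 4403) + 11092) + ((67*(-1/3002) - 4192*1/7436) - 1*(-11512)) = (-14207 + 11092) + ((-67/3002 - 1048/1859) + 11512) = -3115 + (-3270649/5580718 + 11512) = -3115 + 64241954967/5580718 = 46858018397/5580718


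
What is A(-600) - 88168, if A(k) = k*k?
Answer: 271832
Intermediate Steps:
A(k) = k**2
A(-600) - 88168 = (-600)**2 - 88168 = 360000 - 88168 = 271832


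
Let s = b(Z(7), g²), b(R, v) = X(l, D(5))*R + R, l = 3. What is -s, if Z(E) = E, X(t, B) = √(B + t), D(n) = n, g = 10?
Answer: -7 - 14*√2 ≈ -26.799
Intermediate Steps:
b(R, v) = R + 2*R*√2 (b(R, v) = √(5 + 3)*R + R = √8*R + R = (2*√2)*R + R = 2*R*√2 + R = R + 2*R*√2)
s = 7 + 14*√2 (s = 7*(1 + 2*√2) = 7 + 14*√2 ≈ 26.799)
-s = -(7 + 14*√2) = -7 - 14*√2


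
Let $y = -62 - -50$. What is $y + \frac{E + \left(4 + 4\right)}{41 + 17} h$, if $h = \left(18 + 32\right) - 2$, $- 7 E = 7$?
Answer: $- \frac{180}{29} \approx -6.2069$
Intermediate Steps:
$E = -1$ ($E = \left(- \frac{1}{7}\right) 7 = -1$)
$y = -12$ ($y = -62 + 50 = -12$)
$h = 48$ ($h = 50 - 2 = 48$)
$y + \frac{E + \left(4 + 4\right)}{41 + 17} h = -12 + \frac{-1 + \left(4 + 4\right)}{41 + 17} \cdot 48 = -12 + \frac{-1 + 8}{58} \cdot 48 = -12 + 7 \cdot \frac{1}{58} \cdot 48 = -12 + \frac{7}{58} \cdot 48 = -12 + \frac{168}{29} = - \frac{180}{29}$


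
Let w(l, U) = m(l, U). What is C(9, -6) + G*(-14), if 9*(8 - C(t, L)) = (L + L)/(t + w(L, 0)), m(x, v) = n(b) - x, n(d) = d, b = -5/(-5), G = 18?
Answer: -2927/12 ≈ -243.92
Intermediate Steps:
b = 1 (b = -5*(-⅕) = 1)
m(x, v) = 1 - x
w(l, U) = 1 - l
C(t, L) = 8 - 2*L/(9*(1 + t - L)) (C(t, L) = 8 - (L + L)/(9*(t + (1 - L))) = 8 - 2*L/(9*(1 + t - L)))
C(9, -6) + G*(-14) = (8 + 8*9 - 74/9*(-6))/(1 + 9 - 1*(-6)) + 18*(-14) = (8 + 72 + 148/3)/(1 + 9 + 6) - 252 = (388/3)/16 - 252 = (1/16)*(388/3) - 252 = 97/12 - 252 = -2927/12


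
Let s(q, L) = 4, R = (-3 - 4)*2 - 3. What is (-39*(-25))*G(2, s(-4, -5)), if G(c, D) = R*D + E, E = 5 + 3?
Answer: -58500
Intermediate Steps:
R = -17 (R = -7*2 - 3 = -14 - 3 = -17)
E = 8
G(c, D) = 8 - 17*D (G(c, D) = -17*D + 8 = 8 - 17*D)
(-39*(-25))*G(2, s(-4, -5)) = (-39*(-25))*(8 - 17*4) = 975*(8 - 68) = 975*(-60) = -58500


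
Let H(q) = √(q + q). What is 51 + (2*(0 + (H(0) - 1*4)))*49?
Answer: -341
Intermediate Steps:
H(q) = √2*√q (H(q) = √(2*q) = √2*√q)
51 + (2*(0 + (H(0) - 1*4)))*49 = 51 + (2*(0 + (√2*√0 - 1*4)))*49 = 51 + (2*(0 + (√2*0 - 4)))*49 = 51 + (2*(0 + (0 - 4)))*49 = 51 + (2*(0 - 4))*49 = 51 + (2*(-4))*49 = 51 - 8*49 = 51 - 392 = -341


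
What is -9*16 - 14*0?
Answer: -144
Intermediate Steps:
-9*16 - 14*0 = -144 + 0 = -144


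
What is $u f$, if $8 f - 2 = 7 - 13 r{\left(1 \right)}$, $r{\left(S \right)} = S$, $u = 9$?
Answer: $- \frac{9}{2} \approx -4.5$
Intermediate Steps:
$f = - \frac{1}{2}$ ($f = \frac{1}{4} + \frac{7 - 13}{8} = \frac{1}{4} + \frac{1}{8} \left(-6\right) = \frac{1}{4} - \frac{3}{4} = - \frac{1}{2} \approx -0.5$)
$u f = 9 \left(- \frac{1}{2}\right) = - \frac{9}{2}$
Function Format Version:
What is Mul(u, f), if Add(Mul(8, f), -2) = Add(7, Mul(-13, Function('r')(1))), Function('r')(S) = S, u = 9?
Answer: Rational(-9, 2) ≈ -4.5000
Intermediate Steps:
f = Rational(-1, 2) (f = Add(Rational(1, 4), Mul(Rational(1, 8), Add(7, Mul(-13, 1)))) = Add(Rational(1, 4), Mul(Rational(1, 8), Add(7, -13))) = Add(Rational(1, 4), Mul(Rational(1, 8), -6)) = Add(Rational(1, 4), Rational(-3, 4)) = Rational(-1, 2) ≈ -0.50000)
Mul(u, f) = Mul(9, Rational(-1, 2)) = Rational(-9, 2)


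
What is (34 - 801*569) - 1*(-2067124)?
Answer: 1611389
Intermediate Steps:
(34 - 801*569) - 1*(-2067124) = (34 - 455769) + 2067124 = -455735 + 2067124 = 1611389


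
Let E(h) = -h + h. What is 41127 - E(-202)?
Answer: 41127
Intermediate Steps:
E(h) = 0
41127 - E(-202) = 41127 - 1*0 = 41127 + 0 = 41127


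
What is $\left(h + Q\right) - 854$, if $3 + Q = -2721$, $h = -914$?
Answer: $-4492$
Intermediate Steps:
$Q = -2724$ ($Q = -3 - 2721 = -2724$)
$\left(h + Q\right) - 854 = \left(-914 - 2724\right) - 854 = -3638 - 854 = -4492$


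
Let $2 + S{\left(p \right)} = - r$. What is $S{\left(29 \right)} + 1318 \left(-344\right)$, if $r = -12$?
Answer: $-453382$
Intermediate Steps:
$S{\left(p \right)} = 10$ ($S{\left(p \right)} = -2 - -12 = -2 + 12 = 10$)
$S{\left(29 \right)} + 1318 \left(-344\right) = 10 + 1318 \left(-344\right) = 10 - 453392 = -453382$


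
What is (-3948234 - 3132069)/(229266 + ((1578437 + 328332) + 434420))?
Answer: -7080303/2570455 ≈ -2.7545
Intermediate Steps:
(-3948234 - 3132069)/(229266 + ((1578437 + 328332) + 434420)) = -7080303/(229266 + (1906769 + 434420)) = -7080303/(229266 + 2341189) = -7080303/2570455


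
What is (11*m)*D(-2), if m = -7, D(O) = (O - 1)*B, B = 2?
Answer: 462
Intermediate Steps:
D(O) = -2 + 2*O (D(O) = (O - 1)*2 = (-1 + O)*2 = -2 + 2*O)
(11*m)*D(-2) = (11*(-7))*(-2 + 2*(-2)) = -77*(-2 - 4) = -77*(-6) = 462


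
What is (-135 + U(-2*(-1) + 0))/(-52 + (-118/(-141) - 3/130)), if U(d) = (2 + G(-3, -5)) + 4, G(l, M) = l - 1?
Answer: 2437890/938243 ≈ 2.5984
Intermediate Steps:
G(l, M) = -1 + l
U(d) = 2 (U(d) = (2 + (-1 - 3)) + 4 = (2 - 4) + 4 = -2 + 4 = 2)
(-135 + U(-2*(-1) + 0))/(-52 + (-118/(-141) - 3/130)) = (-135 + 2)/(-52 + (-118/(-141) - 3/130)) = -133/(-52 + (-118*(-1/141) - 3*1/130)) = -133/(-52 + (118/141 - 3/130)) = -133/(-52 + 14917/18330) = -133/(-938243/18330) = -133*(-18330/938243) = 2437890/938243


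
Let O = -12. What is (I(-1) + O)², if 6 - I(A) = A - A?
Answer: 36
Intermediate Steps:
I(A) = 6 (I(A) = 6 - (A - A) = 6 - 1*0 = 6 + 0 = 6)
(I(-1) + O)² = (6 - 12)² = (-6)² = 36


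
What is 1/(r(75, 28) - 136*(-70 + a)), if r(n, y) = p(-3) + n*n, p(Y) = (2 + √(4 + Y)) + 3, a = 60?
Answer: 1/6991 ≈ 0.00014304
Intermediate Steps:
p(Y) = 5 + √(4 + Y)
r(n, y) = 6 + n² (r(n, y) = (5 + √(4 - 3)) + n*n = (5 + √1) + n² = (5 + 1) + n² = 6 + n²)
1/(r(75, 28) - 136*(-70 + a)) = 1/((6 + 75²) - 136*(-70 + 60)) = 1/((6 + 5625) - 136*(-10)) = 1/(5631 + 1360) = 1/6991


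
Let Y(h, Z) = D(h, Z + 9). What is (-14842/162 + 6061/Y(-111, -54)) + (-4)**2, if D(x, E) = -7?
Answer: -533816/567 ≈ -941.47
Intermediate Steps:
Y(h, Z) = -7
(-14842/162 + 6061/Y(-111, -54)) + (-4)**2 = (-14842/162 + 6061/(-7)) + (-4)**2 = (-14842*1/162 + 6061*(-1/7)) + 16 = (-7421/81 - 6061/7) + 16 = -542888/567 + 16 = -533816/567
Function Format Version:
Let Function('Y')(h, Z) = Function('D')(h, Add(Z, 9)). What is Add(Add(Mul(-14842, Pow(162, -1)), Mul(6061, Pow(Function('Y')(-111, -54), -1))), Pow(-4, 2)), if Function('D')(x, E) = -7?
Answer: Rational(-533816, 567) ≈ -941.47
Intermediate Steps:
Function('Y')(h, Z) = -7
Add(Add(Mul(-14842, Pow(162, -1)), Mul(6061, Pow(Function('Y')(-111, -54), -1))), Pow(-4, 2)) = Add(Add(Mul(-14842, Pow(162, -1)), Mul(6061, Pow(-7, -1))), Pow(-4, 2)) = Add(Add(Mul(-14842, Rational(1, 162)), Mul(6061, Rational(-1, 7))), 16) = Add(Add(Rational(-7421, 81), Rational(-6061, 7)), 16) = Add(Rational(-542888, 567), 16) = Rational(-533816, 567)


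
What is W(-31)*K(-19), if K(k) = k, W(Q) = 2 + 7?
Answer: -171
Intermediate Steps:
W(Q) = 9
W(-31)*K(-19) = 9*(-19) = -171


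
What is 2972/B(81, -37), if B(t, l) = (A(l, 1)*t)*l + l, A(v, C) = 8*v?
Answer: 2972/887075 ≈ 0.0033503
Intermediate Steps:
B(t, l) = l + 8*t*l² (B(t, l) = ((8*l)*t)*l + l = (8*l*t)*l + l = 8*t*l² + l = l + 8*t*l²)
2972/B(81, -37) = 2972/((-37*(1 + 8*(-37)*81))) = 2972/((-37*(1 - 23976))) = 2972/((-37*(-23975))) = 2972/887075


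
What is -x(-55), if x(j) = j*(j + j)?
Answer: -6050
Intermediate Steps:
x(j) = 2*j² (x(j) = j*(2*j) = 2*j²)
-x(-55) = -2*(-55)² = -2*3025 = -1*6050 = -6050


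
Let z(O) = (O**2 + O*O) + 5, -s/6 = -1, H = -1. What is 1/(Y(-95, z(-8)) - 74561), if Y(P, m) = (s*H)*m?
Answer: -1/75359 ≈ -1.3270e-5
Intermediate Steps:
s = 6 (s = -6*(-1) = 6)
z(O) = 5 + 2*O**2 (z(O) = (O**2 + O**2) + 5 = 2*O**2 + 5 = 5 + 2*O**2)
Y(P, m) = -6*m (Y(P, m) = (6*(-1))*m = -6*m)
1/(Y(-95, z(-8)) - 74561) = 1/(-6*(5 + 2*(-8)**2) - 74561) = 1/(-6*(5 + 2*64) - 74561) = 1/(-6*(5 + 128) - 74561) = 1/(-6*133 - 74561) = 1/(-798 - 74561) = 1/(-75359) = -1/75359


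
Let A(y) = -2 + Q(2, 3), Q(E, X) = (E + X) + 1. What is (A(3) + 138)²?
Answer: 20164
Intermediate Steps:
Q(E, X) = 1 + E + X
A(y) = 4 (A(y) = -2 + (1 + 2 + 3) = -2 + 6 = 4)
(A(3) + 138)² = (4 + 138)² = 142² = 20164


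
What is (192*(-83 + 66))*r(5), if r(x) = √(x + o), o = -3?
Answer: -3264*√2 ≈ -4616.0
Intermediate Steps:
r(x) = √(-3 + x) (r(x) = √(x - 3) = √(-3 + x))
(192*(-83 + 66))*r(5) = (192*(-83 + 66))*√(-3 + 5) = (192*(-17))*√2 = -3264*√2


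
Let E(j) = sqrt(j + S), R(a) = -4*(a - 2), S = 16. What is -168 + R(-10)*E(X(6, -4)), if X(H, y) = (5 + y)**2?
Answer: -168 + 48*sqrt(17) ≈ 29.909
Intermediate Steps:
R(a) = 8 - 4*a (R(a) = -4*(-2 + a) = 8 - 4*a)
E(j) = sqrt(16 + j) (E(j) = sqrt(j + 16) = sqrt(16 + j))
-168 + R(-10)*E(X(6, -4)) = -168 + (8 - 4*(-10))*sqrt(16 + (5 - 4)**2) = -168 + (8 + 40)*sqrt(16 + 1**2) = -168 + 48*sqrt(16 + 1) = -168 + 48*sqrt(17)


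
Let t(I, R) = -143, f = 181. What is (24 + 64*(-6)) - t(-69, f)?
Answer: -217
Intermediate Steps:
(24 + 64*(-6)) - t(-69, f) = (24 + 64*(-6)) - 1*(-143) = (24 - 384) + 143 = -360 + 143 = -217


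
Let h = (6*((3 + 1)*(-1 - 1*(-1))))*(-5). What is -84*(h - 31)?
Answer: 2604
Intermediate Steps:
h = 0 (h = (6*(4*(-1 + 1)))*(-5) = (6*(4*0))*(-5) = (6*0)*(-5) = 0*(-5) = 0)
-84*(h - 31) = -84*(0 - 31) = -84*(-31) = 2604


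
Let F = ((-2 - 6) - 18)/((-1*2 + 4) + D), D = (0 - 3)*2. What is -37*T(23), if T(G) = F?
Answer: -481/2 ≈ -240.50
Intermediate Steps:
D = -6 (D = -3*2 = -6)
F = 13/2 (F = ((-2 - 6) - 18)/((-1*2 + 4) - 6) = (-8 - 18)/((-2 + 4) - 6) = -26/(2 - 6) = -26/(-4) = -26*(-1/4) = 13/2 ≈ 6.5000)
T(G) = 13/2
-37*T(23) = -37*13/2 = -481/2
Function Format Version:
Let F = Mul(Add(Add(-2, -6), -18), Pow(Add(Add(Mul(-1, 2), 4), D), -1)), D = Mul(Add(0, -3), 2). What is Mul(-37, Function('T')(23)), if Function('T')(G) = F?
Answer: Rational(-481, 2) ≈ -240.50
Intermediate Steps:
D = -6 (D = Mul(-3, 2) = -6)
F = Rational(13, 2) (F = Mul(Add(Add(-2, -6), -18), Pow(Add(Add(Mul(-1, 2), 4), -6), -1)) = Mul(Add(-8, -18), Pow(Add(Add(-2, 4), -6), -1)) = Mul(-26, Pow(Add(2, -6), -1)) = Mul(-26, Pow(-4, -1)) = Mul(-26, Rational(-1, 4)) = Rational(13, 2) ≈ 6.5000)
Function('T')(G) = Rational(13, 2)
Mul(-37, Function('T')(23)) = Mul(-37, Rational(13, 2)) = Rational(-481, 2)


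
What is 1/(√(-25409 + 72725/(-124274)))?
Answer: -I*√43602924644526/1052583597 ≈ -0.0062734*I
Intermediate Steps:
1/(√(-25409 + 72725/(-124274))) = 1/(√(-25409 + 72725*(-1/124274))) = 1/(√(-25409 - 72725/124274)) = 1/(√(-3157750791/124274)) = 1/(3*I*√43602924644526/124274) = -I*√43602924644526/1052583597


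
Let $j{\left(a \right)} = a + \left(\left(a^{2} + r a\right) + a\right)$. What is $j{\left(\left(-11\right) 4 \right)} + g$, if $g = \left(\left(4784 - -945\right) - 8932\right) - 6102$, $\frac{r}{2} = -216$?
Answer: $11551$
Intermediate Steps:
$r = -432$ ($r = 2 \left(-216\right) = -432$)
$g = -9305$ ($g = \left(\left(4784 + 945\right) - 8932\right) - 6102 = \left(5729 - 8932\right) - 6102 = -3203 - 6102 = -9305$)
$j{\left(a \right)} = a^{2} - 430 a$ ($j{\left(a \right)} = a + \left(\left(a^{2} - 432 a\right) + a\right) = a + \left(a^{2} - 431 a\right) = a^{2} - 430 a$)
$j{\left(\left(-11\right) 4 \right)} + g = \left(-11\right) 4 \left(-430 - 44\right) - 9305 = - 44 \left(-430 - 44\right) - 9305 = \left(-44\right) \left(-474\right) - 9305 = 20856 - 9305 = 11551$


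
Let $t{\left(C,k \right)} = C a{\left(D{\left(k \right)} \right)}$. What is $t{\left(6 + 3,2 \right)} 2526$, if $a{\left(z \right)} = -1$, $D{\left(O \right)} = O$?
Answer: $-22734$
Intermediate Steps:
$t{\left(C,k \right)} = - C$ ($t{\left(C,k \right)} = C \left(-1\right) = - C$)
$t{\left(6 + 3,2 \right)} 2526 = - (6 + 3) 2526 = \left(-1\right) 9 \cdot 2526 = \left(-9\right) 2526 = -22734$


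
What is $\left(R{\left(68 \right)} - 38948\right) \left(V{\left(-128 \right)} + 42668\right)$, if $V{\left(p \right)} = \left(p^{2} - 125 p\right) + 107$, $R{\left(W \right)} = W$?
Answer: $-2922181920$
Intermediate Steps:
$V{\left(p \right)} = 107 + p^{2} - 125 p$
$\left(R{\left(68 \right)} - 38948\right) \left(V{\left(-128 \right)} + 42668\right) = \left(68 - 38948\right) \left(\left(107 + \left(-128\right)^{2} - -16000\right) + 42668\right) = - 38880 \left(\left(107 + 16384 + 16000\right) + 42668\right) = - 38880 \left(32491 + 42668\right) = \left(-38880\right) 75159 = -2922181920$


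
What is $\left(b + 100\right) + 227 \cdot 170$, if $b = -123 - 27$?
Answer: $38540$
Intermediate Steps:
$b = -150$ ($b = -123 - 27 = -150$)
$\left(b + 100\right) + 227 \cdot 170 = \left(-150 + 100\right) + 227 \cdot 170 = -50 + 38590 = 38540$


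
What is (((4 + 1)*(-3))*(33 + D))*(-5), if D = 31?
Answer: 4800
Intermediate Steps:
(((4 + 1)*(-3))*(33 + D))*(-5) = (((4 + 1)*(-3))*(33 + 31))*(-5) = ((5*(-3))*64)*(-5) = -15*64*(-5) = -960*(-5) = 4800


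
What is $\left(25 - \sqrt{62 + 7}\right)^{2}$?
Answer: $\left(25 - \sqrt{69}\right)^{2} \approx 278.67$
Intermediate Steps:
$\left(25 - \sqrt{62 + 7}\right)^{2} = \left(25 - \sqrt{69}\right)^{2}$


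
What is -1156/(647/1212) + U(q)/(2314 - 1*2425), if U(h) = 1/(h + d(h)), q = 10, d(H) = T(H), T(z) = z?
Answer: -3110380487/1436340 ≈ -2165.5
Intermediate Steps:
d(H) = H
U(h) = 1/(2*h) (U(h) = 1/(h + h) = 1/(2*h))
-1156/(647/1212) + U(q)/(2314 - 1*2425) = -1156/(647/1212) + ((1/2)/10)/(2314 - 1*2425) = -1156/(647*(1/1212)) + ((1/2)*(1/10))/(2314 - 2425) = -1156/647/1212 + (1/20)/(-111) = -1156*1212/647 + (1/20)*(-1/111) = -1401072/647 - 1/2220 = -3110380487/1436340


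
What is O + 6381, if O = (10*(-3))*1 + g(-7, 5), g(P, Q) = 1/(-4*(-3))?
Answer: 76213/12 ≈ 6351.1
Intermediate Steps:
g(P, Q) = 1/12
O = -359/12 (O = (10*(-3))*1 + 1/12 = -30*1 + 1/12 = -30 + 1/12 = -359/12 ≈ -29.917)
O + 6381 = -359/12 + 6381 = 76213/12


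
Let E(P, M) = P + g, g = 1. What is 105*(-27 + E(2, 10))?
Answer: -2520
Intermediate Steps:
E(P, M) = 1 + P (E(P, M) = P + 1 = 1 + P)
105*(-27 + E(2, 10)) = 105*(-27 + (1 + 2)) = 105*(-27 + 3) = 105*(-24) = -2520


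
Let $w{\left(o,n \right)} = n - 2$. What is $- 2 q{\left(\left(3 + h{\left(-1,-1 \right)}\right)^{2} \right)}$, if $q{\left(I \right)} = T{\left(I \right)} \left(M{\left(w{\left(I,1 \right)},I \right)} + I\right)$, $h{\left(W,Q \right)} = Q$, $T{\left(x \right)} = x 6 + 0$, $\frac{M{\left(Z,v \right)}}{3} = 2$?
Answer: $-480$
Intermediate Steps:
$w{\left(o,n \right)} = -2 + n$ ($w{\left(o,n \right)} = n - 2 = -2 + n$)
$M{\left(Z,v \right)} = 6$ ($M{\left(Z,v \right)} = 3 \cdot 2 = 6$)
$T{\left(x \right)} = 6 x$ ($T{\left(x \right)} = 6 x + 0 = 6 x$)
$q{\left(I \right)} = 6 I \left(6 + I\right)$
$- 2 q{\left(\left(3 + h{\left(-1,-1 \right)}\right)^{2} \right)} = - 2 \cdot 6 \left(3 - 1\right)^{2} \left(6 + \left(3 - 1\right)^{2}\right) = - 2 \cdot 6 \cdot 2^{2} \left(6 + 2^{2}\right) = - 2 \cdot 6 \cdot 4 \left(6 + 4\right) = - 2 \cdot 6 \cdot 4 \cdot 10 = \left(-2\right) 240 = -480$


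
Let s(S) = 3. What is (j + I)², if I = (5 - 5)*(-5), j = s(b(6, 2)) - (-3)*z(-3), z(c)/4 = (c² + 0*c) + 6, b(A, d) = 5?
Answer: 33489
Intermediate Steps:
z(c) = 24 + 4*c² (z(c) = 4*((c² + 0*c) + 6) = 4*((c² + 0) + 6) = 4*(c² + 6) = 4*(6 + c²) = 24 + 4*c²)
j = 183 (j = 3 - (-3)*(24 + 4*(-3)²) = 3 - (-3)*(24 + 4*9) = 3 - (-3)*(24 + 36) = 3 - (-3)*60 = 3 - 1*(-180) = 3 + 180 = 183)
I = 0 (I = 0*(-5) = 0)
(j + I)² = (183 + 0)² = 183² = 33489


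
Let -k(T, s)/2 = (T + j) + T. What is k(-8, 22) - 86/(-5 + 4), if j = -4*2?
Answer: 134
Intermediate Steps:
j = -8
k(T, s) = 16 - 4*T (k(T, s) = -2*((T - 8) + T) = -2*((-8 + T) + T) = -2*(-8 + 2*T) = 16 - 4*T)
k(-8, 22) - 86/(-5 + 4) = (16 - 4*(-8)) - 86/(-5 + 4) = (16 + 32) - 86/(-1) = 48 - 1*(-86) = 48 + 86 = 134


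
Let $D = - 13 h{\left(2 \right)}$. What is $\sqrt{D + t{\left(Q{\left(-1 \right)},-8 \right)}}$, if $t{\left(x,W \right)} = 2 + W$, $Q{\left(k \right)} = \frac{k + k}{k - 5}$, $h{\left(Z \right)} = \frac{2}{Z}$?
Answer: $i \sqrt{19} \approx 4.3589 i$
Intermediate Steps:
$Q{\left(k \right)} = \frac{2 k}{-5 + k}$
$D = -13$ ($D = - 13 \cdot \frac{2}{2} = - 13 \cdot 2 \cdot \frac{1}{2} = \left(-13\right) 1 = -13$)
$\sqrt{D + t{\left(Q{\left(-1 \right)},-8 \right)}} = \sqrt{-13 + \left(2 - 8\right)} = \sqrt{-13 - 6} = \sqrt{-19} = i \sqrt{19}$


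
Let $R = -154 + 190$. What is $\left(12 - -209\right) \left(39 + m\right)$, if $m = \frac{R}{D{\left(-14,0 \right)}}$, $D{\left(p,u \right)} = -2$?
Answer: $4641$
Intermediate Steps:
$R = 36$
$m = -18$ ($m = \frac{36}{-2} = 36 \left(- \frac{1}{2}\right) = -18$)
$\left(12 - -209\right) \left(39 + m\right) = \left(12 - -209\right) \left(39 - 18\right) = \left(12 + 209\right) 21 = 221 \cdot 21 = 4641$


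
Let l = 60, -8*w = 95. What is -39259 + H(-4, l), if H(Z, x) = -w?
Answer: -313977/8 ≈ -39247.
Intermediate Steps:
w = -95/8 (w = -⅛*95 = -95/8 ≈ -11.875)
H(Z, x) = 95/8 (H(Z, x) = -1*(-95/8) = 95/8)
-39259 + H(-4, l) = -39259 + 95/8 = -313977/8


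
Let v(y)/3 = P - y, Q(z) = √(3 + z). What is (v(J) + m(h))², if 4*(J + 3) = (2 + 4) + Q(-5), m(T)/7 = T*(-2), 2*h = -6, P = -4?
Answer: 9513/8 - 207*I*√2/4 ≈ 1189.1 - 73.186*I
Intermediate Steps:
h = -3 (h = (½)*(-6) = -3)
m(T) = -14*T (m(T) = 7*(T*(-2)) = 7*(-2*T) = -14*T)
J = -3/2 + I*√2/4 (J = -3 + ((2 + 4) + √(3 - 5))/4 = -3 + (6 + √(-2))/4 = -3 + (6 + I*√2)/4 = -3 + (3/2 + I*√2/4) = -3/2 + I*√2/4 ≈ -1.5 + 0.35355*I)
v(y) = -12 - 3*y (v(y) = 3*(-4 - y) = -12 - 3*y)
(v(J) + m(h))² = ((-12 - 3*(-3/2 + I*√2/4)) - 14*(-3))² = ((-12 + (9/2 - 3*I*√2/4)) + 42)² = ((-15/2 - 3*I*√2/4) + 42)² = (69/2 - 3*I*√2/4)²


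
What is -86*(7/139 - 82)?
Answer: 979626/139 ≈ 7047.7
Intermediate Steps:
-86*(7/139 - 82) = -86*(-11391/139) = 979626/139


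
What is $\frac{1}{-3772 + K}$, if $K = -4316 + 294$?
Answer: $- \frac{1}{7794} \approx -0.0001283$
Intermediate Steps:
$K = -4022$
$\frac{1}{-3772 + K} = \frac{1}{-3772 - 4022} = \frac{1}{-7794} = - \frac{1}{7794}$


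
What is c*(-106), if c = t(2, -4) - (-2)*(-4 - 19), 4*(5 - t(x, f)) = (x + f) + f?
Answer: 4187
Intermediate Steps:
t(x, f) = 5 - f/2 - x/4 (t(x, f) = 5 - ((x + f) + f)/4 = 5 - ((f + x) + f)/4 = 5 - (x + 2*f)/4 = 5 + (-f/2 - x/4) = 5 - f/2 - x/4)
c = -79/2 (c = (5 - ½*(-4) - ¼*2) - (-2)*(-4 - 19) = (5 + 2 - ½) - (-2)*(-23) = 13/2 - 1*46 = 13/2 - 46 = -79/2 ≈ -39.500)
c*(-106) = -79/2*(-106) = 4187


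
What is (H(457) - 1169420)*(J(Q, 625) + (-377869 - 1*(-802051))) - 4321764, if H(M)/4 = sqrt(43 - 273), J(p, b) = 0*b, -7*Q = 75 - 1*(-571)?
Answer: -496051236204 + 1696728*I*sqrt(230) ≈ -4.9605e+11 + 2.5732e+7*I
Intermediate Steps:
Q = -646/7 (Q = -(75 - 1*(-571))/7 = -(75 + 571)/7 = -1/7*646 = -646/7 ≈ -92.286)
J(p, b) = 0
H(M) = 4*I*sqrt(230) (H(M) = 4*sqrt(43 - 273) = 4*sqrt(-230) = 4*(I*sqrt(230)) = 4*I*sqrt(230))
(H(457) - 1169420)*(J(Q, 625) + (-377869 - 1*(-802051))) - 4321764 = (4*I*sqrt(230) - 1169420)*(0 + (-377869 - 1*(-802051))) - 4321764 = (-1169420 + 4*I*sqrt(230))*(0 + (-377869 + 802051)) - 4321764 = (-1169420 + 4*I*sqrt(230))*(0 + 424182) - 4321764 = (-1169420 + 4*I*sqrt(230))*424182 - 4321764 = (-496046914440 + 1696728*I*sqrt(230)) - 4321764 = -496051236204 + 1696728*I*sqrt(230)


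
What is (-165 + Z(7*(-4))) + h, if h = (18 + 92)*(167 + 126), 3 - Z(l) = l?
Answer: 32096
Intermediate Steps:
Z(l) = 3 - l
h = 32230 (h = 110*293 = 32230)
(-165 + Z(7*(-4))) + h = (-165 + (3 - 7*(-4))) + 32230 = (-165 + (3 - 1*(-28))) + 32230 = (-165 + (3 + 28)) + 32230 = (-165 + 31) + 32230 = -134 + 32230 = 32096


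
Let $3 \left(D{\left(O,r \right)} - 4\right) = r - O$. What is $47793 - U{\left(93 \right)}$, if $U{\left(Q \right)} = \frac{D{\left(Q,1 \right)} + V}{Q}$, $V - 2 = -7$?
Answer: $\frac{13334342}{279} \approx 47793.0$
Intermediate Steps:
$D{\left(O,r \right)} = 4 - \frac{O}{3} + \frac{r}{3}$ ($D{\left(O,r \right)} = 4 + \frac{r - O}{3} = 4 - \left(- \frac{r}{3} + \frac{O}{3}\right) = 4 - \frac{O}{3} + \frac{r}{3}$)
$V = -5$ ($V = 2 - 7 = -5$)
$U{\left(Q \right)} = \frac{- \frac{2}{3} - \frac{Q}{3}}{Q}$ ($U{\left(Q \right)} = \frac{\left(4 - \frac{Q}{3} + \frac{1}{3} \cdot 1\right) - 5}{Q} = \frac{\left(4 - \frac{Q}{3} + \frac{1}{3}\right) - 5}{Q} = \frac{\left(\frac{13}{3} - \frac{Q}{3}\right) - 5}{Q} = \frac{- \frac{2}{3} - \frac{Q}{3}}{Q}$)
$47793 - U{\left(93 \right)} = 47793 - \frac{-2 - 93}{3 \cdot 93} = 47793 - \frac{1}{3} \cdot \frac{1}{93} \left(-2 - 93\right) = 47793 - \frac{1}{3} \cdot \frac{1}{93} \left(-95\right) = 47793 - - \frac{95}{279} = 47793 + \frac{95}{279} = \frac{13334342}{279}$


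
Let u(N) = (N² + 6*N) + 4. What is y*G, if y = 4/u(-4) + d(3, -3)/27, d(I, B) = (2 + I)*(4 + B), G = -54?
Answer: 44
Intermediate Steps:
u(N) = 4 + N² + 6*N
y = -22/27 (y = 4/(4 + (-4)² + 6*(-4)) + (8 + 2*(-3) + 4*3 - 3*3)/27 = 4/(4 + 16 - 24) + (8 - 6 + 12 - 9)*(1/27) = 4/(-4) + 5*(1/27) = 4*(-¼) + 5/27 = -1 + 5/27 = -22/27 ≈ -0.81481)
y*G = -22/27*(-54) = 44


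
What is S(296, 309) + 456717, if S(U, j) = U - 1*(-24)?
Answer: 457037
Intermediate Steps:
S(U, j) = 24 + U (S(U, j) = U + 24 = 24 + U)
S(296, 309) + 456717 = (24 + 296) + 456717 = 320 + 456717 = 457037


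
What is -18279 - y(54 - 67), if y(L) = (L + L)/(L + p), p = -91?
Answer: -73117/4 ≈ -18279.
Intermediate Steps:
y(L) = 2*L/(-91 + L) (y(L) = (L + L)/(L - 91) = (2*L)/(-91 + L) = 2*L/(-91 + L))
-18279 - y(54 - 67) = -18279 - 2*(54 - 67)/(-91 + (54 - 67)) = -18279 - 2*(-13)/(-91 - 13) = -18279 - 2*(-13)/(-104) = -18279 - 2*(-13)*(-1)/104 = -18279 - 1*1/4 = -18279 - 1/4 = -73117/4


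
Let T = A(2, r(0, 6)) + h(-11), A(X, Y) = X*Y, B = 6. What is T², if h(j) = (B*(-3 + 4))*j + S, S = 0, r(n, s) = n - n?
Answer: 4356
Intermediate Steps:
r(n, s) = 0
h(j) = 6*j (h(j) = (6*(-3 + 4))*j + 0 = (6*1)*j + 0 = 6*j + 0 = 6*j)
T = -66 (T = 2*0 + 6*(-11) = 0 - 66 = -66)
T² = (-66)² = 4356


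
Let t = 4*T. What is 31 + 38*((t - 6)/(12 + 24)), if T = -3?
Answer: 12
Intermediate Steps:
t = -12 (t = 4*(-3) = -12)
31 + 38*((t - 6)/(12 + 24)) = 31 + 38*((-12 - 6)/(12 + 24)) = 31 + 38*(-18/36) = 31 + 38*(-18*1/36) = 31 + 38*(-½) = 31 - 19 = 12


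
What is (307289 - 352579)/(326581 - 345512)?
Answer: 45290/18931 ≈ 2.3924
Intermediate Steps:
(307289 - 352579)/(326581 - 345512) = -45290/(-18931) = -45290*(-1/18931) = 45290/18931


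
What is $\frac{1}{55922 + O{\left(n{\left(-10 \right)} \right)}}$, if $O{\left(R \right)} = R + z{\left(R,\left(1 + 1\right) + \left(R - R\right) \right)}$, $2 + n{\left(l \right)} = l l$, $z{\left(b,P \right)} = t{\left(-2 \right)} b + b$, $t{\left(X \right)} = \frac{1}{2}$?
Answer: $\frac{1}{56167} \approx 1.7804 \cdot 10^{-5}$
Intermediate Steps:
$t{\left(X \right)} = \frac{1}{2}$
$z{\left(b,P \right)} = \frac{3 b}{2}$ ($z{\left(b,P \right)} = \frac{b}{2} + b = \frac{3 b}{2}$)
$n{\left(l \right)} = -2 + l^{2}$ ($n{\left(l \right)} = -2 + l l = -2 + l^{2}$)
$O{\left(R \right)} = \frac{5 R}{2}$ ($O{\left(R \right)} = R + \frac{3 R}{2} = \frac{5 R}{2}$)
$\frac{1}{55922 + O{\left(n{\left(-10 \right)} \right)}} = \frac{1}{55922 + \frac{5 \left(-2 + \left(-10\right)^{2}\right)}{2}} = \frac{1}{55922 + \frac{5 \left(-2 + 100\right)}{2}} = \frac{1}{55922 + \frac{5}{2} \cdot 98} = \frac{1}{55922 + 245} = \frac{1}{56167}$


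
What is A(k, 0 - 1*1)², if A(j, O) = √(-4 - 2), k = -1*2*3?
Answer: -6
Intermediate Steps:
k = -6 (k = -2*3 = -6)
A(j, O) = I*√6 (A(j, O) = √(-6) = I*√6)
A(k, 0 - 1*1)² = (I*√6)² = -6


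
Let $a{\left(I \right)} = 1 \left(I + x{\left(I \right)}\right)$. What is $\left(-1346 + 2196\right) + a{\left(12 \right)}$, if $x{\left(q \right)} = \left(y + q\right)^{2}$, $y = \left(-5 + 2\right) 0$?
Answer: $1006$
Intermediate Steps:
$y = 0$ ($y = \left(-3\right) 0 = 0$)
$x{\left(q \right)} = q^{2}$ ($x{\left(q \right)} = \left(0 + q\right)^{2} = q^{2}$)
$a{\left(I \right)} = I + I^{2}$ ($a{\left(I \right)} = 1 \left(I + I^{2}\right) = I + I^{2}$)
$\left(-1346 + 2196\right) + a{\left(12 \right)} = \left(-1346 + 2196\right) + 12 \left(1 + 12\right) = 850 + 12 \cdot 13 = 850 + 156 = 1006$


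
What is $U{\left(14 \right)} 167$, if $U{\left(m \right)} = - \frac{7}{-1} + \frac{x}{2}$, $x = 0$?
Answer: $1169$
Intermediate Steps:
$U{\left(m \right)} = 7$ ($U{\left(m \right)} = - \frac{7}{-1} + \frac{0}{2} = \left(-7\right) \left(-1\right) + 0 \cdot \frac{1}{2} = 7 + 0 = 7$)
$U{\left(14 \right)} 167 = 7 \cdot 167 = 1169$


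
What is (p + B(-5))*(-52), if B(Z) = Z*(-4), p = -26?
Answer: 312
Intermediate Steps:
B(Z) = -4*Z
(p + B(-5))*(-52) = (-26 - 4*(-5))*(-52) = (-26 + 20)*(-52) = -6*(-52) = 312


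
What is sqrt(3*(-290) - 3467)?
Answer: I*sqrt(4337) ≈ 65.856*I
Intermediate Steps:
sqrt(3*(-290) - 3467) = sqrt(-870 - 3467) = sqrt(-4337) = I*sqrt(4337)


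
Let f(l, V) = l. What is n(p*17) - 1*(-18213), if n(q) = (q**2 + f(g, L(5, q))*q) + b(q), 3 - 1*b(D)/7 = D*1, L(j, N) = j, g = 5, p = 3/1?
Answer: 20733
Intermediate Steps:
p = 3 (p = 3*1 = 3)
b(D) = 21 - 7*D
n(q) = 21 + q**2 - 2*q (n(q) = (q**2 + 5*q) + (21 - 7*q) = 21 + q**2 - 2*q)
n(p*17) - 1*(-18213) = (21 + (3*17)**2 - 6*17) - 1*(-18213) = (21 + 51**2 - 2*51) + 18213 = (21 + 2601 - 102) + 18213 = 2520 + 18213 = 20733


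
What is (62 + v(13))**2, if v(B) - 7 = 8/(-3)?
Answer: 39601/9 ≈ 4400.1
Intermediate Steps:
v(B) = 13/3 (v(B) = 7 + 8/(-3) = 7 + 8*(-1/3) = 7 - 8/3 = 13/3)
(62 + v(13))**2 = (62 + 13/3)**2 = (199/3)**2 = 39601/9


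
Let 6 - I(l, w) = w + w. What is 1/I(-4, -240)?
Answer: 1/486 ≈ 0.0020576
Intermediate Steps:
I(l, w) = 6 - 2*w (I(l, w) = 6 - (w + w) = 6 - 2*w)
1/I(-4, -240) = 1/(6 - 2*(-240)) = 1/(6 + 480) = 1/486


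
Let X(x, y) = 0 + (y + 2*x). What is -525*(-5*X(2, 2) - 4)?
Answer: 17850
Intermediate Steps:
X(x, y) = y + 2*x
-525*(-5*X(2, 2) - 4) = -525*(-5*(2 + 2*2) - 4) = -525*(-5*(2 + 4) - 4) = -525*(-5*6 - 4) = -525*(-30 - 4) = -525*(-34) = 17850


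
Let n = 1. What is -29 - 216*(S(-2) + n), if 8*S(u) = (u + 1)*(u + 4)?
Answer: -191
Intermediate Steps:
S(u) = (1 + u)*(4 + u)/8 (S(u) = ((u + 1)*(u + 4))/8 = ((1 + u)*(4 + u))/8 = (1 + u)*(4 + u)/8)
-29 - 216*(S(-2) + n) = -29 - 216*((½ + (⅛)*(-2)² + (5/8)*(-2)) + 1) = -29 - 216*((½ + (⅛)*4 - 5/4) + 1) = -29 - 216*((½ + ½ - 5/4) + 1) = -29 - 216*(-¼ + 1) = -29 - 216*3/4 = -29 - 36*9/2 = -29 - 162 = -191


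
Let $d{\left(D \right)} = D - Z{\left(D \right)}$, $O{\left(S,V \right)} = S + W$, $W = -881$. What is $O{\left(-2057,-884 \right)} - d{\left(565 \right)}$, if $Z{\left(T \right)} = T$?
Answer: $-2938$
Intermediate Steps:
$O{\left(S,V \right)} = -881 + S$ ($O{\left(S,V \right)} = S - 881 = -881 + S$)
$d{\left(D \right)} = 0$ ($d{\left(D \right)} = D - D = 0$)
$O{\left(-2057,-884 \right)} - d{\left(565 \right)} = \left(-881 - 2057\right) - 0 = -2938 + 0 = -2938$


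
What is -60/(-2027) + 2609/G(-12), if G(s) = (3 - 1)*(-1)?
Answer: -5288323/4054 ≈ -1304.5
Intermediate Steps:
G(s) = -2 (G(s) = 2*(-1) = -2)
-60/(-2027) + 2609/G(-12) = -60/(-2027) + 2609/(-2) = -60*(-1/2027) + 2609*(-½) = 60/2027 - 2609/2 = -5288323/4054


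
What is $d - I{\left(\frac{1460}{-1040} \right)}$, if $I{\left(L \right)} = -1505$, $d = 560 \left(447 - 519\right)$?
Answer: $-38815$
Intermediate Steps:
$d = -40320$ ($d = 560 \left(-72\right) = -40320$)
$d - I{\left(\frac{1460}{-1040} \right)} = -40320 - -1505 = -40320 + 1505 = -38815$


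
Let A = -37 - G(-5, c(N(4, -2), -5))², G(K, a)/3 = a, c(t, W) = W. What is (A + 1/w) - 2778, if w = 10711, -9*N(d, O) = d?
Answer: -32561439/10711 ≈ -3040.0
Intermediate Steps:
N(d, O) = -d/9
G(K, a) = 3*a
A = -262 (A = -37 - (3*(-5))² = -37 - 1*(-15)² = -37 - 1*225 = -37 - 225 = -262)
(A + 1/w) - 2778 = (-262 + 1/10711) - 2778 = -2806281/10711 - 2778 = -32561439/10711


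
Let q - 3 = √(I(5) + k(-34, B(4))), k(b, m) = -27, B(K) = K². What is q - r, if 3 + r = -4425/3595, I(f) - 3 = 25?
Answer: 5918/719 ≈ 8.2309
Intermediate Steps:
I(f) = 28 (I(f) = 3 + 25 = 28)
r = -3042/719 (r = -3 - 4425/3595 = -3 - 4425*1/3595 = -3 - 885/719 = -3042/719 ≈ -4.2309)
q = 4 (q = 3 + √(28 - 27) = 3 + √1 = 3 + 1 = 4)
q - r = 4 - 1*(-3042/719) = 4 + 3042/719 = 5918/719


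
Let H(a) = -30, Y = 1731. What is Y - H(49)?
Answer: 1761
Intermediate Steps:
Y - H(49) = 1731 - 1*(-30) = 1731 + 30 = 1761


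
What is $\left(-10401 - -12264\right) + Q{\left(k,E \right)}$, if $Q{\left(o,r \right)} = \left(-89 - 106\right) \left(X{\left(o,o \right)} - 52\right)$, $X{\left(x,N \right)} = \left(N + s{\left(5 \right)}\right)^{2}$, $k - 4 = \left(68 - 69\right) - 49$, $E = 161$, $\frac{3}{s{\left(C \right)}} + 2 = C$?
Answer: $-382872$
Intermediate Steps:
$s{\left(C \right)} = \frac{3}{-2 + C}$
$k = -46$ ($k = 4 + \left(\left(68 - 69\right) - 49\right) = 4 - 50 = -46$)
$X{\left(x,N \right)} = \left(1 + N\right)^{2}$ ($X{\left(x,N \right)} = \left(N + \frac{3}{-2 + 5}\right)^{2} = \left(N + \frac{3}{3}\right)^{2} = \left(N + 3 \cdot \frac{1}{3}\right)^{2} = \left(N + 1\right)^{2} = \left(1 + N\right)^{2}$)
$Q{\left(o,r \right)} = 10140 - 195 \left(1 + o\right)^{2}$ ($Q{\left(o,r \right)} = \left(-89 - 106\right) \left(\left(1 + o\right)^{2} - 52\right) = - 195 \left(-52 + \left(1 + o\right)^{2}\right) = 10140 - 195 \left(1 + o\right)^{2}$)
$\left(-10401 - -12264\right) + Q{\left(k,E \right)} = \left(-10401 - -12264\right) + \left(10140 - 195 \left(1 - 46\right)^{2}\right) = \left(-10401 + 12264\right) + \left(10140 - 195 \left(-45\right)^{2}\right) = 1863 + \left(10140 - 394875\right) = 1863 - 384735 = -382872$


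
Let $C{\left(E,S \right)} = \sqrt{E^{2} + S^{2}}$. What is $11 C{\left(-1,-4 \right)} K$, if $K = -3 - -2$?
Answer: $- 11 \sqrt{17} \approx -45.354$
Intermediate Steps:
$K = -1$ ($K = -3 + 2 = -1$)
$11 C{\left(-1,-4 \right)} K = 11 \sqrt{\left(-1\right)^{2} + \left(-4\right)^{2}} \left(-1\right) = 11 \sqrt{1 + 16} \left(-1\right) = 11 \sqrt{17} \left(-1\right) = - 11 \sqrt{17}$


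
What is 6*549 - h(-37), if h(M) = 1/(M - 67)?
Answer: 342577/104 ≈ 3294.0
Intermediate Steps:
h(M) = 1/(-67 + M)
6*549 - h(-37) = 6*549 - 1/(-67 - 37) = 3294 - 1/(-104) = 3294 - 1*(-1/104) = 3294 + 1/104 = 342577/104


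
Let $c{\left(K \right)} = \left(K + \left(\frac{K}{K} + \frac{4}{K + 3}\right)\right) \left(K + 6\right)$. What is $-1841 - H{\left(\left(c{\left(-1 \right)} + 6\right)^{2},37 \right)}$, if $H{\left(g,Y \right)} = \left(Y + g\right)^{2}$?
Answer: $-87690$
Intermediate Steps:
$c{\left(K \right)} = \left(6 + K\right) \left(1 + K + \frac{4}{3 + K}\right)$ ($c{\left(K \right)} = \left(K + \left(1 + \frac{4}{3 + K}\right)\right) \left(6 + K\right) = \left(1 + K + \frac{4}{3 + K}\right) \left(6 + K\right) = \left(6 + K\right) \left(1 + K + \frac{4}{3 + K}\right)$)
$-1841 - H{\left(\left(c{\left(-1 \right)} + 6\right)^{2},37 \right)} = -1841 - \left(37 + \left(\frac{42 + \left(-1\right)^{3} + 10 \left(-1\right)^{2} + 31 \left(-1\right)}{3 - 1} + 6\right)^{2}\right)^{2} = -1841 - \left(37 + \left(\frac{42 - 1 + 10 \cdot 1 - 31}{2} + 6\right)^{2}\right)^{2} = -1841 - \left(37 + \left(\frac{42 - 1 + 10 - 31}{2} + 6\right)^{2}\right)^{2} = -1841 - \left(37 + \left(\frac{1}{2} \cdot 20 + 6\right)^{2}\right)^{2} = -1841 - \left(37 + \left(10 + 6\right)^{2}\right)^{2} = -1841 - \left(37 + 16^{2}\right)^{2} = -1841 - \left(37 + 256\right)^{2} = -1841 - 293^{2} = -1841 - 85849 = -87690$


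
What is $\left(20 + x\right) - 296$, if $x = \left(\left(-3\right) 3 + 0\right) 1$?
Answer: $-285$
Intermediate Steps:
$x = -9$ ($x = \left(-9 + 0\right) 1 = \left(-9\right) 1 = -9$)
$\left(20 + x\right) - 296 = \left(20 - 9\right) - 296 = 11 - 296 = -285$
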